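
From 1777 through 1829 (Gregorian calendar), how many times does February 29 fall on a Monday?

2

Leap years in 1777–1829: 12 of them.
Feb 29 weekday advances by 5 (mod 7) from one leap year to the next four years later (or differs when a century non-leap intervenes).
Leap-day weekdays: 1780:Tue 1784:Sun 1788:Fri 1792:Wed 1796:Mon✓ 1804:Wed 1808:Mon✓ 1812:Sat 1816:Thu 1820:Tue 1824:Sun 1828:Fri
Monday: 1796, 1808 → 2.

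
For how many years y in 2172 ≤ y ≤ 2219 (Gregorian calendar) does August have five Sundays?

22

August has 31 days; it has five Sundays when Sunday falls among the first (month-length − 28) days — i.e. when August 1 is one of Sunday/Saturday/Friday.
August 1 by year: 2172:Sat✓ 2173:Sun✓ 2174:Mon 2175:Tue 2176:Thu 2177:Fri✓ 2178:Sat✓ 2179:Sun✓ 2180:Tue 2181:Wed 2182:Thu 2183:Fri✓ 2184:Sun✓ 2185:Mon 2186:Tue …(18 more)… 2205:Thu 2206:Fri✓ 2207:Sat✓ 2208:Mon 2209:Tue 2210:Wed 2211:Thu 2212:Sat✓ 2213:Sun✓ 2214:Mon 2215:Tue 2216:Thu 2217:Fri✓ 2218:Sat✓ 2219:Sun✓
Years with five Sundays: 2172, 2173, 2177, 2178, 2179, 2183, 2184, 2188, 2189, 2190, 2194, 2195, 2200, 2201, 2202, 2206, 2207, 2212, 2213, 2217, 2218, 2219 → 22.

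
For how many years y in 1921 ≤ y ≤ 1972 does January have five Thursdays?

21

January has 31 days; it has five Thursdays when Thursday falls among the first (month-length − 28) days — i.e. when January 1 is one of Thursday/Wednesday/Tuesday.
January 1 by year: 1921:Sat 1922:Sun 1923:Mon 1924:Tue✓ 1925:Thu✓ 1926:Fri 1927:Sat 1928:Sun 1929:Tue✓ 1930:Wed✓ 1931:Thu✓ 1932:Fri 1933:Sun 1934:Mon 1935:Tue✓ …(22 more)… 1958:Wed✓ 1959:Thu✓ 1960:Fri 1961:Sun 1962:Mon 1963:Tue✓ 1964:Wed✓ 1965:Fri 1966:Sat 1967:Sun 1968:Mon 1969:Wed✓ 1970:Thu✓ 1971:Fri 1972:Sat
Years with five Thursdays: 1924, 1925, 1929, 1930, 1931, 1935, 1936, 1941, 1942, 1946, 1947, 1948, 1952, 1953, 1957, 1958, 1959, 1963, 1964, 1969, 1970 → 21.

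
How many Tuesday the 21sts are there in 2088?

Check the 21st of each month of 2088: Jan 21: Wed, Feb 21: Sat, Mar 21: Sun, Apr 21: Wed, May 21: Fri, Jun 21: Mon, Jul 21: Wed, Aug 21: Sat, Sep 21: Tue, Oct 21: Thu, Nov 21: Sun, Dec 21: Tue.
Tuesday occurs in September, December — 2 months.

2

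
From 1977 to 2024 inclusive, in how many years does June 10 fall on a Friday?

8

Track June 10's weekday year by year (advancing +1, or +2 across a Feb 29):
  1977: Fri ✓  1978: Sat (+1)  1979: Sun (+1)  1980: Tue (+2)  1981: Wed (+1)
  1982: Thu (+1)  1983: Fri (+1) ✓  1984: Sun (+2)  1985: Mon (+1)  1986: Tue (+1)
  1987: Wed (+1)  1988: Fri (+2) ✓  1989: Sat (+1)  1990: Sun (+1)  … (20 more years) …
  2011: Fri (+1) ✓  2012: Sun (+2)  2013: Mon (+1)  2014: Tue (+1)  2015: Wed (+1)
  2016: Fri (+2) ✓  2017: Sat (+1)  2018: Sun (+1)  2019: Mon (+1)  2020: Wed (+2)
  2021: Thu (+1)  2022: Fri (+1) ✓  2023: Sat (+1)  2024: Mon (+2)
Friday years: 1977, 1983, 1988, 1994, 2005, 2011, 2016, 2022 — 8 in total.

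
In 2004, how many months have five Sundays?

4

A month of length L has five Sundays iff its first Sunday is on day ≤ L−28 (so day 1–3 in a 31-day month, 1–2 in a 30-day month, day 1 in a leap February).
Checking each month of 2004: Jan starts Thu (31d); Feb starts Sun (29d) ✓; Mar starts Mon (31d); Apr starts Thu (30d); May starts Sat (31d) ✓; Jun starts Tue (30d); Jul starts Thu (31d); Aug starts Sun (31d) ✓; Sep starts Wed (30d); Oct starts Fri (31d) ✓; Nov starts Mon (30d); Dec starts Wed (31d).
Five-Sunday months: February, May, August, October → 4.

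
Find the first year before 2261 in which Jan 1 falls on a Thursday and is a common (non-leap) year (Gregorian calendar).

Jan 1 advances by 2 weekdays after a leap year and by 1 after a common year.
2261: Jan 1 is Tuesday.
2260: Sunday (leap)
2259: Saturday
2258: Friday
2257: Thursday
2257 begins on a Thursday and is a common year.

2257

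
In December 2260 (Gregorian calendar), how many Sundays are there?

5

December 2260 has 31 days and begins on Saturday.
The first Sunday is December 2.
Sundays fall on 2, 9, 16, 23, 30 — that's 5.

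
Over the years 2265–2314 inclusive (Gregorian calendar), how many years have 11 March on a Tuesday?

Track 11 March's weekday year by year (advancing +1, or +2 across a Feb 29):
  2265: Sat  2266: Sun (+1)  2267: Mon (+1)  2268: Wed (+2)  2269: Thu (+1)
  2270: Fri (+1)  2271: Sat (+1)  2272: Mon (+2)  2273: Tue (+1) ✓  2274: Wed (+1)
  2275: Thu (+1)  2276: Sat (+2)  2277: Sun (+1)  2278: Mon (+1)  … (22 more years) …
  2301: Mon (+1)  2302: Tue (+1) ✓  2303: Wed (+1)  2304: Fri (+2)  2305: Sat (+1)
  2306: Sun (+1)  2307: Mon (+1)  2308: Wed (+2)  2309: Thu (+1)  2310: Fri (+1)
  2311: Sat (+1)  2312: Mon (+2)  2313: Tue (+1) ✓  2314: Wed (+1)
Tuesday years: 2273, 2279, 2284, 2290, 2302, 2313 — 6 in total.

6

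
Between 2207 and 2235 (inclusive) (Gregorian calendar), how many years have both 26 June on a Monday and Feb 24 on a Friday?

3

Check each year's weekday for 26 June and Feb 24:
  2207: Fri/Tue  2208: Sun/Wed  2209: Mon/Fri ✓  2210: Tue/Sat  2211: Wed/Sun  2212: Fri/Mon  2213: Sat/Wed  2214: Sun/Thu  2215: Mon/Fri ✓  2216: Wed/Sat  2217: Thu/Mon  2218: Fri/Tue  2219: Sat/Wed  2220: Mon/Thu  2221: Tue/Sat  2222: Wed/Sun  2223: Thu/Mon  2224: Sat/Tue  2225: Sun/Thu  2226: Mon/Fri ✓  2227: Tue/Sat  2228: Thu/Sun  2229: Fri/Tue  2230: Sat/Wed  2231: Sun/Thu  2232: Tue/Fri  2233: Wed/Sun  2234: Thu/Mon  2235: Fri/Tue
Both conditions hold in: 2209, 2215, 2226 — 3.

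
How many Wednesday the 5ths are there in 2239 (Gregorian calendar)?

1

Check the 5th of each month of 2239: Jan 5: Sat, Feb 5: Tue, Mar 5: Tue, Apr 5: Fri, May 5: Sun, Jun 5: Wed, Jul 5: Fri, Aug 5: Mon, Sep 5: Thu, Oct 5: Sat, Nov 5: Tue, Dec 5: Thu.
Wednesday occurs in June — 1 month.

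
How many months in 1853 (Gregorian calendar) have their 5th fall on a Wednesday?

2

Check the 5th of each month of 1853: Jan 5: Wed, Feb 5: Sat, Mar 5: Sat, Apr 5: Tue, May 5: Thu, Jun 5: Sun, Jul 5: Tue, Aug 5: Fri, Sep 5: Mon, Oct 5: Wed, Nov 5: Sat, Dec 5: Mon.
Wednesday occurs in January, October — 2 months.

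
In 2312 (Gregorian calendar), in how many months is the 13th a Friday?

Check the 13th of each month of 2312: Jan 13: Sat, Feb 13: Tue, Mar 13: Wed, Apr 13: Sat, May 13: Mon, Jun 13: Thu, Jul 13: Sat, Aug 13: Tue, Sep 13: Fri, Oct 13: Sun, Nov 13: Wed, Dec 13: Fri.
Friday occurs in September, December — 2 months.

2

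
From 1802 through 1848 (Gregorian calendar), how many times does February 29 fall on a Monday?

2

Leap years in 1802–1848: 12 of them.
Feb 29 weekday advances by 5 (mod 7) from one leap year to the next four years later (or differs when a century non-leap intervenes).
Leap-day weekdays: 1804:Wed 1808:Mon✓ 1812:Sat 1816:Thu 1820:Tue 1824:Sun 1828:Fri 1832:Wed 1836:Mon✓ 1840:Sat 1844:Thu 1848:Tue
Monday: 1808, 1836 → 2.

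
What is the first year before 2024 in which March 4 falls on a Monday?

2019

From one year to the next, a fixed date's weekday advances by 1, or by 2 when a Feb 29 lies between the two dates.
2024: March 4 is Monday.
2023: Saturday (−2)
2022: Friday (−1)
2021: Thursday (−1)
2020: Wednesday (−1)
2019: Monday (−2)
March 4 falls on a Monday in 2019.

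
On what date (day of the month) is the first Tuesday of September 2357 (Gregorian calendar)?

September 1, 2357 is a Sunday, so the first Tuesday is the 3rd.
The first Tuesday is 3 + 0 = 3.

3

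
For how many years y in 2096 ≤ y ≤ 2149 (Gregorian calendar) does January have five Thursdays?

23

January has 31 days; it has five Thursdays when Thursday falls among the first (month-length − 28) days — i.e. when January 1 is one of Thursday/Wednesday/Tuesday.
January 1 by year: 2096:Sun 2097:Tue✓ 2098:Wed✓ 2099:Thu✓ 2100:Fri 2101:Sat 2102:Sun 2103:Mon 2104:Tue✓ 2105:Thu✓ 2106:Fri 2107:Sat 2108:Sun 2109:Tue✓ 2110:Wed✓ …(24 more)… 2135:Sat 2136:Sun 2137:Tue✓ 2138:Wed✓ 2139:Thu✓ 2140:Fri 2141:Sun 2142:Mon 2143:Tue✓ 2144:Wed✓ 2145:Fri 2146:Sat 2147:Sun 2148:Mon 2149:Wed✓
Years with five Thursdays: 2097, 2098, 2099, 2104, 2105, 2109, 2110, 2111, 2115, 2116, 2121, 2122, 2126, 2127, 2128, 2132, 2133, 2137, 2138, 2139, 2143, 2144, 2149 → 23.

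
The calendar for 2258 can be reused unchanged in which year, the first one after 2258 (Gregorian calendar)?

2269

Two years share a calendar iff Jan 1 falls on the same weekday and both are leap or both are common. 2258: Jan 1 is Friday, common year.
2259: Jan 1 Saturday, common
2260: Jan 1 Sunday, leap
2261: Jan 1 Tuesday, common
2262: Jan 1 Wednesday, common
2263: Jan 1 Thursday, common
2264: Jan 1 Friday, leap
2265: Jan 1 Sunday, common
2266: Jan 1 Monday, common
2267: Jan 1 Tuesday, common
2268: Jan 1 Wednesday, leap
2269: Jan 1 Friday, common
2269 matches on both conditions.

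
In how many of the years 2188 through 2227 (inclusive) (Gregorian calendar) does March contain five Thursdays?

March has 31 days; it has five Thursdays when Thursday falls among the first (month-length − 28) days — i.e. when March 1 is one of Thursday/Wednesday/Tuesday.
March 1 by year: 2188:Sat 2189:Sun 2190:Mon 2191:Tue✓ 2192:Thu✓ 2193:Fri 2194:Sat 2195:Sun 2196:Tue✓ 2197:Wed✓ 2198:Thu✓ 2199:Fri 2200:Sat 2201:Sun 2202:Mon …(10 more)… 2213:Mon 2214:Tue✓ 2215:Wed✓ 2216:Fri 2217:Sat 2218:Sun 2219:Mon 2220:Wed✓ 2221:Thu✓ 2222:Fri 2223:Sat 2224:Mon 2225:Tue✓ 2226:Wed✓ 2227:Thu✓
Years with five Thursdays: 2191, 2192, 2196, 2197, 2198, 2203, 2204, 2208, 2209, 2210, 2214, 2215, 2220, 2221, 2225, 2226, 2227 → 17.

17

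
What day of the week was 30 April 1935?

January 1, 1935 is a Tuesday.
April 30 is day 120 of the year, i.e. 119 days after Jan 1.
119 mod 7 = 0, so advance 0 weekdays from Tuesday: Tuesday.

Tuesday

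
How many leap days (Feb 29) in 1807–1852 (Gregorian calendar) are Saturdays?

Leap years in 1807–1852: 12 of them.
Feb 29 weekday advances by 5 (mod 7) from one leap year to the next four years later (or differs when a century non-leap intervenes).
Leap-day weekdays: 1808:Mon 1812:Sat✓ 1816:Thu 1820:Tue 1824:Sun 1828:Fri 1832:Wed 1836:Mon 1840:Sat✓ 1844:Thu 1848:Tue 1852:Sun
Saturday: 1812, 1840 → 2.

2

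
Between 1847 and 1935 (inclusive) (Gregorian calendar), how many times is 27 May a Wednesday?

12

Track 27 May's weekday year by year (advancing +1, or +2 across a Feb 29):
  1847: Thu  1848: Sat (+2)  1849: Sun (+1)  1850: Mon (+1)  1851: Tue (+1)
  1852: Thu (+2)  1853: Fri (+1)  1854: Sat (+1)  1855: Sun (+1)  1856: Tue (+2)
  1857: Wed (+1) ✓  1858: Thu (+1)  1859: Fri (+1)  1860: Sun (+2)  … (61 more years) …
  1922: Sat (+1)  1923: Sun (+1)  1924: Tue (+2)  1925: Wed (+1) ✓  1926: Thu (+1)
  1927: Fri (+1)  1928: Sun (+2)  1929: Mon (+1)  1930: Tue (+1)  1931: Wed (+1) ✓
  1932: Fri (+2)  1933: Sat (+1)  1934: Sun (+1)  1935: Mon (+1)
Wednesday years: 1857, 1863, 1868, 1874, 1885, 1891, 1896, 1903, 1908, 1914, 1925, 1931 — 12 in total.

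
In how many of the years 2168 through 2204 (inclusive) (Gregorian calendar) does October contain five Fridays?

15

October has 31 days; it has five Fridays when Friday falls among the first (month-length − 28) days — i.e. when October 1 is one of Friday/Thursday/Wednesday.
October 1 by year: 2168:Sat 2169:Sun 2170:Mon 2171:Tue 2172:Thu✓ 2173:Fri✓ 2174:Sat 2175:Sun 2176:Tue 2177:Wed✓ 2178:Thu✓ 2179:Fri✓ 2180:Sun 2181:Mon 2182:Tue …(7 more)… 2190:Fri✓ 2191:Sat 2192:Mon 2193:Tue 2194:Wed✓ 2195:Thu✓ 2196:Sat 2197:Sun 2198:Mon 2199:Tue 2200:Wed✓ 2201:Thu✓ 2202:Fri✓ 2203:Sat 2204:Mon
Years with five Fridays: 2172, 2173, 2177, 2178, 2179, 2183, 2184, 2188, 2189, 2190, 2194, 2195, 2200, 2201, 2202 → 15.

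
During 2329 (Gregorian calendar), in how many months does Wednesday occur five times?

4

A month of length L has five Wednesdays iff its first Wednesday is on day ≤ L−28 (so day 1–3 in a 31-day month, 1–2 in a 30-day month, day 1 in a leap February).
Checking each month of 2329: Jan starts Tue (31d) ✓; Feb starts Fri (28d); Mar starts Fri (31d); Apr starts Mon (30d); May starts Wed (31d) ✓; Jun starts Sat (30d); Jul starts Mon (31d) ✓; Aug starts Thu (31d); Sep starts Sun (30d); Oct starts Tue (31d) ✓; Nov starts Fri (30d); Dec starts Sun (31d).
Five-Wednesday months: January, May, July, October → 4.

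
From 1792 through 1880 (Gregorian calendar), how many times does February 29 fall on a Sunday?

3

Leap years in 1792–1880: 22 of them.
Feb 29 weekday advances by 5 (mod 7) from one leap year to the next four years later (or differs when a century non-leap intervenes).
Leap-day weekdays: 1792:Wed 1796:Mon 1804:Wed 1808:Mon 1812:Sat 1816:Thu 1820:Tue 1824:Sun✓ 1828:Fri 1832:Wed 1836:Mon 1840:Sat 1844:Thu 1848:Tue 1852:Sun✓ 1856:Fri 1860:Wed 1864:Mon 1868:Sat 1872:Thu 1876:Tue 1880:Sun✓
Sunday: 1824, 1852, 1880 → 3.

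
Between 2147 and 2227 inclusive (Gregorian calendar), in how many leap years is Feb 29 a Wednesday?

Leap years in 2147–2227: 19 of them.
Feb 29 weekday advances by 5 (mod 7) from one leap year to the next four years later (or differs when a century non-leap intervenes).
Leap-day weekdays: 2148:Thu 2152:Tue 2156:Sun 2160:Fri 2164:Wed✓ 2168:Mon 2172:Sat 2176:Thu 2180:Tue 2184:Sun 2188:Fri 2192:Wed✓ 2196:Mon 2204:Wed✓ 2208:Mon 2212:Sat 2216:Thu 2220:Tue 2224:Sun
Wednesday: 2164, 2192, 2204 → 3.

3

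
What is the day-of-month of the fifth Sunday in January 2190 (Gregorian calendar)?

January 1, 2190 is a Friday, so the first Sunday is the 3rd.
The fifth Sunday is 3 + 28 = 31.

31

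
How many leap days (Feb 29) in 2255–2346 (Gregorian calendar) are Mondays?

Leap years in 2255–2346: 22 of them.
Feb 29 weekday advances by 5 (mod 7) from one leap year to the next four years later (or differs when a century non-leap intervenes).
Leap-day weekdays: 2256:Fri 2260:Wed 2264:Mon✓ 2268:Sat 2272:Thu 2276:Tue 2280:Sun 2284:Fri 2288:Wed 2292:Mon✓ 2296:Sat 2304:Mon✓ 2308:Sat 2312:Thu 2316:Tue 2320:Sun 2324:Fri 2328:Wed 2332:Mon✓ 2336:Sat 2340:Thu 2344:Tue
Monday: 2264, 2292, 2304, 2332 → 4.

4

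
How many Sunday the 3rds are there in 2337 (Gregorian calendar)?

Check the 3rd of each month of 2337: Jan 3: Sun, Feb 3: Wed, Mar 3: Wed, Apr 3: Sat, May 3: Mon, Jun 3: Thu, Jul 3: Sat, Aug 3: Tue, Sep 3: Fri, Oct 3: Sun, Nov 3: Wed, Dec 3: Fri.
Sunday occurs in January, October — 2 months.

2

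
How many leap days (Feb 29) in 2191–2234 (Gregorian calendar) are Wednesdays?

Leap years in 2191–2234: 10 of them.
Feb 29 weekday advances by 5 (mod 7) from one leap year to the next four years later (or differs when a century non-leap intervenes).
Leap-day weekdays: 2192:Wed✓ 2196:Mon 2204:Wed✓ 2208:Mon 2212:Sat 2216:Thu 2220:Tue 2224:Sun 2228:Fri 2232:Wed✓
Wednesday: 2192, 2204, 2232 → 3.

3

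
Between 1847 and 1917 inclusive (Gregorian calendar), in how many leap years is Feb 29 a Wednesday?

2

Leap years in 1847–1917: 17 of them.
Feb 29 weekday advances by 5 (mod 7) from one leap year to the next four years later (or differs when a century non-leap intervenes).
Leap-day weekdays: 1848:Tue 1852:Sun 1856:Fri 1860:Wed✓ 1864:Mon 1868:Sat 1872:Thu 1876:Tue 1880:Sun 1884:Fri 1888:Wed✓ 1892:Mon 1896:Sat 1904:Mon 1908:Sat 1912:Thu 1916:Tue
Wednesday: 1860, 1888 → 2.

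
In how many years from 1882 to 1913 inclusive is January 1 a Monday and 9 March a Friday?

Check each year's weekday for January 1 and 9 March:
  1882: Sun/Thu  1883: Mon/Fri ✓  1884: Tue/Sun  1885: Thu/Mon  1886: Fri/Tue  1887: Sat/Wed  1888: Sun/Fri  1889: Tue/Sat  1890: Wed/Sun  1891: Thu/Mon  1892: Fri/Wed  1893: Sun/Thu  1894: Mon/Fri ✓  1895: Tue/Sat  …(4 more)…  1900: Mon/Fri ✓  1901: Tue/Sat  1902: Wed/Sun  1903: Thu/Mon  1904: Fri/Wed  1905: Sun/Thu  1906: Mon/Fri ✓  1907: Tue/Sat  1908: Wed/Mon  1909: Fri/Tue  1910: Sat/Wed  1911: Sun/Thu  1912: Mon/Sat  1913: Wed/Sun
Both conditions hold in: 1883, 1894, 1900, 1906 — 4.

4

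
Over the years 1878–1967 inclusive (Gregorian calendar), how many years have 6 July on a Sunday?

12

Track 6 July's weekday year by year (advancing +1, or +2 across a Feb 29):
  1878: Sat  1879: Sun (+1) ✓  1880: Tue (+2)  1881: Wed (+1)  1882: Thu (+1)
  1883: Fri (+1)  1884: Sun (+2) ✓  1885: Mon (+1)  1886: Tue (+1)  1887: Wed (+1)
  1888: Fri (+2)  1889: Sat (+1)  1890: Sun (+1) ✓  1891: Mon (+1)  … (62 more years) …
  1954: Tue (+1)  1955: Wed (+1)  1956: Fri (+2)  1957: Sat (+1)  1958: Sun (+1) ✓
  1959: Mon (+1)  1960: Wed (+2)  1961: Thu (+1)  1962: Fri (+1)  1963: Sat (+1)
  1964: Mon (+2)  1965: Tue (+1)  1966: Wed (+1)  1967: Thu (+1)
Sunday years: 1879, 1884, 1890, 1902, 1913, 1919, 1924, 1930, 1941, 1947, 1952, 1958 — 12 in total.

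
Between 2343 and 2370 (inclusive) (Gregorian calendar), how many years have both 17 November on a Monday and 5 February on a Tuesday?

Check each year's weekday for 17 November and 5 February:
  2343: Wed/Fri  2344: Fri/Sat  2345: Sat/Mon  2346: Sun/Tue  2347: Mon/Wed  2348: Wed/Thu  2349: Thu/Sat  2350: Fri/Sun  2351: Sat/Mon  2352: Mon/Tue ✓  2353: Tue/Thu  2354: Wed/Fri  2355: Thu/Sat  2356: Sat/Sun  2357: Sun/Tue  2358: Mon/Wed  2359: Tue/Thu  2360: Thu/Fri  2361: Fri/Sun  2362: Sat/Mon  2363: Sun/Tue  2364: Tue/Wed  2365: Wed/Fri  2366: Thu/Sat  2367: Fri/Sun  2368: Sun/Mon  2369: Mon/Wed  2370: Tue/Thu
Both conditions hold in: 2352 — 1.

1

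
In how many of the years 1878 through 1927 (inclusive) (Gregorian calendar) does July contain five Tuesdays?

July has 31 days; it has five Tuesdays when Tuesday falls among the first (month-length − 28) days — i.e. when July 1 is one of Tuesday/Monday/Sunday.
July 1 by year: 1878:Mon✓ 1879:Tue✓ 1880:Thu 1881:Fri 1882:Sat 1883:Sun✓ 1884:Tue✓ 1885:Wed 1886:Thu 1887:Fri 1888:Sun✓ 1889:Mon✓ 1890:Tue✓ 1891:Wed 1892:Fri …(20 more)… 1913:Tue✓ 1914:Wed 1915:Thu 1916:Sat 1917:Sun✓ 1918:Mon✓ 1919:Tue✓ 1920:Thu 1921:Fri 1922:Sat 1923:Sun✓ 1924:Tue✓ 1925:Wed 1926:Thu 1927:Fri
Years with five Tuesdays: 1878, 1879, 1883, 1884, 1888, 1889, 1890, 1894, 1895, 1900, 1901, 1902, 1906, 1907, 1912, 1913, 1917, 1918, 1919, 1923, 1924 → 21.

21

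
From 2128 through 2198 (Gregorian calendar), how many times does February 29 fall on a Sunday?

Leap years in 2128–2198: 18 of them.
Feb 29 weekday advances by 5 (mod 7) from one leap year to the next four years later (or differs when a century non-leap intervenes).
Leap-day weekdays: 2128:Sun✓ 2132:Fri 2136:Wed 2140:Mon 2144:Sat 2148:Thu 2152:Tue 2156:Sun✓ 2160:Fri 2164:Wed 2168:Mon 2172:Sat 2176:Thu 2180:Tue 2184:Sun✓ 2188:Fri 2192:Wed 2196:Mon
Sunday: 2128, 2156, 2184 → 3.

3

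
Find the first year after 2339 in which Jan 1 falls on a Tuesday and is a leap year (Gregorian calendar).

2352

Jan 1 advances by 2 weekdays after a leap year and by 1 after a common year.
2339: Jan 1 is Sunday.
2340: Monday (leap)
2341: Wednesday
2342: Thursday
2343: Friday
2344: Saturday (leap)
2345: Monday
2346: Tuesday
2347: Wednesday
2348: Thursday (leap)
2349: Saturday
2350: Sunday
2351: Monday
2352: Tuesday (leap)
2352 begins on a Tuesday and is a leap year.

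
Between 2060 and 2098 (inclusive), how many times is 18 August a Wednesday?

6

Track 18 August's weekday year by year (advancing +1, or +2 across a Feb 29):
  2060: Wed ✓  2061: Thu (+1)  2062: Fri (+1)  2063: Sat (+1)  2064: Mon (+2)
  2065: Tue (+1)  2066: Wed (+1) ✓  2067: Thu (+1)  2068: Sat (+2)  2069: Sun (+1)
  2070: Mon (+1)  2071: Tue (+1)  2072: Thu (+2)  2073: Fri (+1)  … (11 more years) …
  2085: Sat (+1)  2086: Sun (+1)  2087: Mon (+1)  2088: Wed (+2) ✓  2089: Thu (+1)
  2090: Fri (+1)  2091: Sat (+1)  2092: Mon (+2)  2093: Tue (+1)  2094: Wed (+1) ✓
  2095: Thu (+1)  2096: Sat (+2)  2097: Sun (+1)  2098: Mon (+1)
Wednesday years: 2060, 2066, 2077, 2083, 2088, 2094 — 6 in total.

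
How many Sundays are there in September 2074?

5

September 2074 has 30 days and begins on Saturday.
The first Sunday is September 2.
Sundays fall on 2, 9, 16, 23, 30 — that's 5.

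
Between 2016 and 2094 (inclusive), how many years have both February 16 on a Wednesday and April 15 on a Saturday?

Check each year's weekday for February 16 and April 15:
  2016: Tue/Fri  2017: Thu/Sat  2018: Fri/Sun  2019: Sat/Mon  2020: Sun/Wed  2021: Tue/Thu  2022: Wed/Fri  2023: Thu/Sat  2024: Fri/Mon  2025: Sun/Tue  2026: Mon/Wed  2027: Tue/Thu  2028: Wed/Sat ✓  2029: Fri/Sun  …(51 more)…  2081: Sun/Tue  2082: Mon/Wed  2083: Tue/Thu  2084: Wed/Sat ✓  2085: Fri/Sun  2086: Sat/Mon  2087: Sun/Tue  2088: Mon/Thu  2089: Wed/Fri  2090: Thu/Sat  2091: Fri/Sun  2092: Sat/Tue  2093: Mon/Wed  2094: Tue/Thu
Both conditions hold in: 2028, 2056, 2084 — 3.

3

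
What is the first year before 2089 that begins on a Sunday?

2079

Jan 1 advances by 2 weekdays after a leap year and by 1 after a common year.
2089: Jan 1 is Saturday.
2088: Thursday (leap)
2087: Wednesday
2086: Tuesday
2085: Monday
2084: Saturday (leap)
2083: Friday
2082: Thursday
2081: Wednesday
2080: Monday (leap)
2079: Sunday
2079 begins on a Sunday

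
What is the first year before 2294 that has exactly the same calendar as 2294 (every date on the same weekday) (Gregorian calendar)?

2283

Two years share a calendar iff Jan 1 falls on the same weekday and both are leap or both are common. 2294: Jan 1 is Monday, common year.
2293: Jan 1 Sunday, common
2292: Jan 1 Friday, leap
2291: Jan 1 Thursday, common
2290: Jan 1 Wednesday, common
2289: Jan 1 Tuesday, common
2288: Jan 1 Sunday, leap
2287: Jan 1 Saturday, common
2286: Jan 1 Friday, common
2285: Jan 1 Thursday, common
2284: Jan 1 Tuesday, leap
2283: Jan 1 Monday, common
2283 matches on both conditions.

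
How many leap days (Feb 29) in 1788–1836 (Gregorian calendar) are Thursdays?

Leap years in 1788–1836: 12 of them.
Feb 29 weekday advances by 5 (mod 7) from one leap year to the next four years later (or differs when a century non-leap intervenes).
Leap-day weekdays: 1788:Fri 1792:Wed 1796:Mon 1804:Wed 1808:Mon 1812:Sat 1816:Thu✓ 1820:Tue 1824:Sun 1828:Fri 1832:Wed 1836:Mon
Thursday: 1816 → 1.

1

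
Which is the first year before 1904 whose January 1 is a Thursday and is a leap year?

Jan 1 advances by 2 weekdays after a leap year and by 1 after a common year.
1904: Jan 1 is Friday (leap).
1903: Thursday
1902: Wednesday
1901: Tuesday
1900: Monday
1899: Sunday
1898: Saturday
1897: Friday
1896: Wednesday (leap)
1895: Tuesday
1894: Monday
1893: Sunday
1892: Friday (leap)
1891: Thursday
1890: Wednesday
1889: Tuesday
1888: Sunday (leap)
1887: Saturday
1886: Friday
1885: Thursday
1884: Tuesday (leap)
1883: Monday
1882: Sunday
1881: Saturday
1880: Thursday (leap)
1880 begins on a Thursday and is a leap year.

1880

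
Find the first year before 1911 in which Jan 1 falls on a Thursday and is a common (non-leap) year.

1903

Jan 1 advances by 2 weekdays after a leap year and by 1 after a common year.
1911: Jan 1 is Sunday.
1910: Saturday
1909: Friday
1908: Wednesday (leap)
1907: Tuesday
1906: Monday
1905: Sunday
1904: Friday (leap)
1903: Thursday
1903 begins on a Thursday and is a common year.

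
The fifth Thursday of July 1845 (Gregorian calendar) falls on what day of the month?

July 1, 1845 is a Tuesday, so the first Thursday is the 3rd.
The fifth Thursday is 3 + 28 = 31.

31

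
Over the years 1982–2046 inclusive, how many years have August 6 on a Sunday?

9

Track August 6's weekday year by year (advancing +1, or +2 across a Feb 29):
  1982: Fri  1983: Sat (+1)  1984: Mon (+2)  1985: Tue (+1)  1986: Wed (+1)
  1987: Thu (+1)  1988: Sat (+2)  1989: Sun (+1) ✓  1990: Mon (+1)  1991: Tue (+1)
  1992: Thu (+2)  1993: Fri (+1)  1994: Sat (+1)  1995: Sun (+1) ✓  … (37 more years) …
  2033: Sat (+1)  2034: Sun (+1) ✓  2035: Mon (+1)  2036: Wed (+2)  2037: Thu (+1)
  2038: Fri (+1)  2039: Sat (+1)  2040: Mon (+2)  2041: Tue (+1)  2042: Wed (+1)
  2043: Thu (+1)  2044: Sat (+2)  2045: Sun (+1) ✓  2046: Mon (+1)
Sunday years: 1989, 1995, 2000, 2006, 2017, 2023, 2028, 2034, 2045 — 9 in total.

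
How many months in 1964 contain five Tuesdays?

A month of length L has five Tuesdays iff its first Tuesday is on day ≤ L−28 (so day 1–3 in a 31-day month, 1–2 in a 30-day month, day 1 in a leap February).
Checking each month of 1964: Jan starts Wed (31d); Feb starts Sat (29d); Mar starts Sun (31d) ✓; Apr starts Wed (30d); May starts Fri (31d); Jun starts Mon (30d) ✓; Jul starts Wed (31d); Aug starts Sat (31d); Sep starts Tue (30d) ✓; Oct starts Thu (31d); Nov starts Sun (30d); Dec starts Tue (31d) ✓.
Five-Tuesday months: March, June, September, December → 4.

4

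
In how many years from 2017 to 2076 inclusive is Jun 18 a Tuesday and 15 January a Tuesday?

Check each year's weekday for Jun 18 and 15 January:
  2017: Sun/Sun  2018: Mon/Mon  2019: Tue/Tue ✓  2020: Thu/Wed  2021: Fri/Fri  2022: Sat/Sat  2023: Sun/Sun  2024: Tue/Mon  2025: Wed/Wed  2026: Thu/Thu  2027: Fri/Fri  2028: Sun/Sat  2029: Mon/Mon  2030: Tue/Tue ✓  …(32 more)…  2063: Mon/Mon  2064: Wed/Tue  2065: Thu/Thu  2066: Fri/Fri  2067: Sat/Sat  2068: Mon/Sun  2069: Tue/Tue ✓  2070: Wed/Wed  2071: Thu/Thu  2072: Sat/Fri  2073: Sun/Sun  2074: Mon/Mon  2075: Tue/Tue ✓  2076: Thu/Wed
Both conditions hold in: 2019, 2030, 2041, 2047, 2058, 2069, 2075 — 7.

7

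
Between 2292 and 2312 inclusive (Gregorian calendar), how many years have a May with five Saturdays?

May has 31 days; it has five Saturdays when Saturday falls among the first (month-length − 28) days — i.e. when May 1 is one of Saturday/Friday/Thursday.
May 1 by year: 2292:Sun 2293:Mon 2294:Tue 2295:Wed 2296:Fri✓ 2297:Sat✓ 2298:Sun 2299:Mon 2300:Tue 2301:Wed 2302:Thu✓ 2303:Fri✓ 2304:Sun 2305:Mon 2306:Tue 2307:Wed 2308:Fri✓ 2309:Sat✓ 2310:Sun 2311:Mon 2312:Wed
Years with five Saturdays: 2296, 2297, 2302, 2303, 2308, 2309 → 6.

6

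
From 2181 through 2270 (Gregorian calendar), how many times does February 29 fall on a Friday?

3

Leap years in 2181–2270: 21 of them.
Feb 29 weekday advances by 5 (mod 7) from one leap year to the next four years later (or differs when a century non-leap intervenes).
Leap-day weekdays: 2184:Sun 2188:Fri✓ 2192:Wed 2196:Mon 2204:Wed 2208:Mon 2212:Sat 2216:Thu 2220:Tue 2224:Sun 2228:Fri✓ 2232:Wed 2236:Mon 2240:Sat 2244:Thu 2248:Tue 2252:Sun 2256:Fri✓ 2260:Wed 2264:Mon 2268:Sat
Friday: 2188, 2228, 2256 → 3.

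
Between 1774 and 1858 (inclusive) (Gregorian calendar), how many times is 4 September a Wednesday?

Track 4 September's weekday year by year (advancing +1, or +2 across a Feb 29):
  1774: Sun  1775: Mon (+1)  1776: Wed (+2) ✓  1777: Thu (+1)  1778: Fri (+1)
  1779: Sat (+1)  1780: Mon (+2)  1781: Tue (+1)  1782: Wed (+1) ✓  1783: Thu (+1)
  1784: Sat (+2)  1785: Sun (+1)  1786: Mon (+1)  1787: Tue (+1)  … (57 more years) …
  1845: Thu (+1)  1846: Fri (+1)  1847: Sat (+1)  1848: Mon (+2)  1849: Tue (+1)
  1850: Wed (+1) ✓  1851: Thu (+1)  1852: Sat (+2)  1853: Sun (+1)  1854: Mon (+1)
  1855: Tue (+1)  1856: Thu (+2)  1857: Fri (+1)  1858: Sat (+1)
Wednesday years: 1776, 1782, 1793, 1799, 1805, 1811, 1816, 1822, 1833, 1839, 1844, 1850 — 12 in total.

12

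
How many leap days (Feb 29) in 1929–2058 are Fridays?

Leap years in 1929–2058: 32 of them.
Feb 29 weekday advances by 5 (mod 7) from one leap year to the next four years later (or differs when a century non-leap intervenes).
Leap-day weekdays: 1932:Mon 1936:Sat 1940:Thu 1944:Tue 1948:Sun 1952:Fri✓ 1956:Wed 1960:Mon 1964:Sat 1968:Thu 1972:Tue 1976:Sun 1980:Fri✓ …(6 more)… 2008:Fri✓ 2012:Wed 2016:Mon 2020:Sat 2024:Thu 2028:Tue 2032:Sun 2036:Fri✓ 2040:Wed 2044:Mon 2048:Sat 2052:Thu 2056:Tue
Friday: 1952, 1980, 2008, 2036 → 4.

4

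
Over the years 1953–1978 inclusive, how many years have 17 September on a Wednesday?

Track 17 September's weekday year by year (advancing +1, or +2 across a Feb 29):
  1953: Thu  1954: Fri (+1)  1955: Sat (+1)  1956: Mon (+2)  1957: Tue (+1)
  1958: Wed (+1) ✓  1959: Thu (+1)  1960: Sat (+2)  1961: Sun (+1)  1962: Mon (+1)
  1963: Tue (+1)  1964: Thu (+2)  1965: Fri (+1)  1966: Sat (+1)  1967: Sun (+1)
  1968: Tue (+2)  1969: Wed (+1) ✓  1970: Thu (+1)  1971: Fri (+1)  1972: Sun (+2)
  1973: Mon (+1)  1974: Tue (+1)  1975: Wed (+1) ✓  1976: Fri (+2)  1977: Sat (+1)
  1978: Sun (+1)
Wednesday years: 1958, 1969, 1975 — 3 in total.

3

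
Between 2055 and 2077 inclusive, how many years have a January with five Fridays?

January has 31 days; it has five Fridays when Friday falls among the first (month-length − 28) days — i.e. when January 1 is one of Friday/Thursday/Wednesday.
January 1 by year: 2055:Fri✓ 2056:Sat 2057:Mon 2058:Tue 2059:Wed✓ 2060:Thu✓ 2061:Sat 2062:Sun 2063:Mon 2064:Tue 2065:Thu✓ 2066:Fri✓ 2067:Sat 2068:Sun 2069:Tue 2070:Wed✓ 2071:Thu✓ 2072:Fri✓ 2073:Sun 2074:Mon 2075:Tue 2076:Wed✓ 2077:Fri✓
Years with five Fridays: 2055, 2059, 2060, 2065, 2066, 2070, 2071, 2072, 2076, 2077 → 10.

10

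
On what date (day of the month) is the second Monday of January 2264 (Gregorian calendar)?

11

January 1, 2264 is a Friday, so the first Monday is the 4th.
The second Monday is 4 + 7 = 11.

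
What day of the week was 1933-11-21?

Tuesday

January 1, 1933 is a Sunday.
November 21 is day 325 of the year, i.e. 324 days after Jan 1.
324 mod 7 = 2, so advance 2 weekdays from Sunday: Tuesday.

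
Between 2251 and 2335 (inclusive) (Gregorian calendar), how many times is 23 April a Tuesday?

Track 23 April's weekday year by year (advancing +1, or +2 across a Feb 29):
  2251: Wed  2252: Fri (+2)  2253: Sat (+1)  2254: Sun (+1)  2255: Mon (+1)
  2256: Wed (+2)  2257: Thu (+1)  2258: Fri (+1)  2259: Sat (+1)  2260: Mon (+2)
  2261: Tue (+1) ✓  2262: Wed (+1)  2263: Thu (+1)  2264: Sat (+2)  … (57 more years) …
  2322: Sun (+1)  2323: Mon (+1)  2324: Wed (+2)  2325: Thu (+1)  2326: Fri (+1)
  2327: Sat (+1)  2328: Mon (+2)  2329: Tue (+1) ✓  2330: Wed (+1)  2331: Thu (+1)
  2332: Sat (+2)  2333: Sun (+1)  2334: Mon (+1)  2335: Tue (+1) ✓
Tuesday years: 2261, 2267, 2272, 2278, 2289, 2295, 2301, 2307, 2312, 2318, 2329, 2335 — 12 in total.

12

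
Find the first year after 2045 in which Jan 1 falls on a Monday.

Jan 1 advances by 2 weekdays after a leap year and by 1 after a common year.
2045: Jan 1 is Sunday.
2046: Monday
2046 begins on a Monday

2046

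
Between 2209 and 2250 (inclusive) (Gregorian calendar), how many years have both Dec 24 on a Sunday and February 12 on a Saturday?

2

Check each year's weekday for Dec 24 and February 12:
  2209: Sun/Sun  2210: Mon/Mon  2211: Tue/Tue  2212: Thu/Wed  2213: Fri/Fri  2214: Sat/Sat  2215: Sun/Sun  2216: Tue/Mon  2217: Wed/Wed  2218: Thu/Thu  2219: Fri/Fri  2220: Sun/Sat ✓  2221: Mon/Mon  2222: Tue/Tue  …(14 more)…  2237: Sun/Sun  2238: Mon/Mon  2239: Tue/Tue  2240: Thu/Wed  2241: Fri/Fri  2242: Sat/Sat  2243: Sun/Sun  2244: Tue/Mon  2245: Wed/Wed  2246: Thu/Thu  2247: Fri/Fri  2248: Sun/Sat ✓  2249: Mon/Mon  2250: Tue/Tue
Both conditions hold in: 2220, 2248 — 2.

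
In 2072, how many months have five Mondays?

A month of length L has five Mondays iff its first Monday is on day ≤ L−28 (so day 1–3 in a 31-day month, 1–2 in a 30-day month, day 1 in a leap February).
Checking each month of 2072: Jan starts Fri (31d); Feb starts Mon (29d) ✓; Mar starts Tue (31d); Apr starts Fri (30d); May starts Sun (31d) ✓; Jun starts Wed (30d); Jul starts Fri (31d); Aug starts Mon (31d) ✓; Sep starts Thu (30d); Oct starts Sat (31d) ✓; Nov starts Tue (30d); Dec starts Thu (31d).
Five-Monday months: February, May, August, October → 4.

4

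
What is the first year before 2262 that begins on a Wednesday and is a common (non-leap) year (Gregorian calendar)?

Jan 1 advances by 2 weekdays after a leap year and by 1 after a common year.
2262: Jan 1 is Wednesday.
2261: Tuesday
2260: Sunday (leap)
2259: Saturday
2258: Friday
2257: Thursday
2256: Tuesday (leap)
2255: Monday
2254: Sunday
2253: Saturday
2252: Thursday (leap)
2251: Wednesday
2251 begins on a Wednesday and is a common year.

2251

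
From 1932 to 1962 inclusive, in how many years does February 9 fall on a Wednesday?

4

Track February 9's weekday year by year (advancing +1, or +2 across a Feb 29):
  1932: Tue  1933: Thu (+2)  1934: Fri (+1)  1935: Sat (+1)  1936: Sun (+1)
  1937: Tue (+2)  1938: Wed (+1) ✓  1939: Thu (+1)  1940: Fri (+1)  1941: Sun (+2)
  1942: Mon (+1)  1943: Tue (+1)  1944: Wed (+1) ✓  1945: Fri (+2)  … (3 more years) …
  1949: Wed (+2) ✓  1950: Thu (+1)  1951: Fri (+1)  1952: Sat (+1)  1953: Mon (+2)
  1954: Tue (+1)  1955: Wed (+1) ✓  1956: Thu (+1)  1957: Sat (+2)  1958: Sun (+1)
  1959: Mon (+1)  1960: Tue (+1)  1961: Thu (+2)  1962: Fri (+1)
Wednesday years: 1938, 1944, 1949, 1955 — 4 in total.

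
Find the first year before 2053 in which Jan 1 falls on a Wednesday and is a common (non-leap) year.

Jan 1 advances by 2 weekdays after a leap year and by 1 after a common year.
2053: Jan 1 is Wednesday.
2052: Monday (leap)
2051: Sunday
2050: Saturday
2049: Friday
2048: Wednesday (leap)
2047: Tuesday
2046: Monday
2045: Sunday
2044: Friday (leap)
2043: Thursday
2042: Wednesday
2042 begins on a Wednesday and is a common year.

2042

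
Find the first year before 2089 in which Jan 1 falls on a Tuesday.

Jan 1 advances by 2 weekdays after a leap year and by 1 after a common year.
2089: Jan 1 is Saturday.
2088: Thursday (leap)
2087: Wednesday
2086: Tuesday
2086 begins on a Tuesday

2086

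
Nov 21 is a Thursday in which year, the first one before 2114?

2109

From one year to the next, a fixed date's weekday advances by 1, or by 2 when a Feb 29 lies between the two dates.
2114: November 21 is Wednesday.
2113: Tuesday (−1)
2112: Monday (−1)
2111: Saturday (−2)
2110: Friday (−1)
2109: Thursday (−1)
Nov 21 falls on a Thursday in 2109.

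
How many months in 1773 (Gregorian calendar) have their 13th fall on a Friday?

Check the 13th of each month of 1773: Jan 13: Wed, Feb 13: Sat, Mar 13: Sat, Apr 13: Tue, May 13: Thu, Jun 13: Sun, Jul 13: Tue, Aug 13: Fri, Sep 13: Mon, Oct 13: Wed, Nov 13: Sat, Dec 13: Mon.
Friday occurs in August — 1 month.

1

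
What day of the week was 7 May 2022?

January 1, 2022 is a Saturday.
May 7 is day 127 of the year, i.e. 126 days after Jan 1.
126 mod 7 = 0, so advance 0 weekdays from Saturday: Saturday.

Saturday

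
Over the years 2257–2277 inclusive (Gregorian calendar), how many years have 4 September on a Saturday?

Track 4 September's weekday year by year (advancing +1, or +2 across a Feb 29):
  2257: Fri  2258: Sat (+1) ✓  2259: Sun (+1)  2260: Tue (+2)  2261: Wed (+1)
  2262: Thu (+1)  2263: Fri (+1)  2264: Sun (+2)  2265: Mon (+1)  2266: Tue (+1)
  2267: Wed (+1)  2268: Fri (+2)  2269: Sat (+1) ✓  2270: Sun (+1)  2271: Mon (+1)
  2272: Wed (+2)  2273: Thu (+1)  2274: Fri (+1)  2275: Sat (+1) ✓  2276: Mon (+2)
  2277: Tue (+1)
Saturday years: 2258, 2269, 2275 — 3 in total.

3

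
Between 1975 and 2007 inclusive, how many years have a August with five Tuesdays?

15

August has 31 days; it has five Tuesdays when Tuesday falls among the first (month-length − 28) days — i.e. when August 1 is one of Tuesday/Monday/Sunday.
August 1 by year: 1975:Fri 1976:Sun✓ 1977:Mon✓ 1978:Tue✓ 1979:Wed 1980:Fri 1981:Sat 1982:Sun✓ 1983:Mon✓ 1984:Wed 1985:Thu 1986:Fri 1987:Sat 1988:Mon✓ 1989:Tue✓ …(3 more)… 1993:Sun✓ 1994:Mon✓ 1995:Tue✓ 1996:Thu 1997:Fri 1998:Sat 1999:Sun✓ 2000:Tue✓ 2001:Wed 2002:Thu 2003:Fri 2004:Sun✓ 2005:Mon✓ 2006:Tue✓ 2007:Wed
Years with five Tuesdays: 1976, 1977, 1978, 1982, 1983, 1988, 1989, 1993, 1994, 1995, 1999, 2000, 2004, 2005, 2006 → 15.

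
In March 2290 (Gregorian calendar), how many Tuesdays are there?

4

March 2290 has 31 days and begins on Saturday.
The first Tuesday is March 4.
Tuesdays fall on 4, 11, 18, 25 — that's 4.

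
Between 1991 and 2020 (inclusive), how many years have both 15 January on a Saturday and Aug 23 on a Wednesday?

1

Check each year's weekday for 15 January and Aug 23:
  1991: Tue/Fri  1992: Wed/Sun  1993: Fri/Mon  1994: Sat/Tue  1995: Sun/Wed  1996: Mon/Fri  1997: Wed/Sat  1998: Thu/Sun  1999: Fri/Mon  2000: Sat/Wed ✓  2001: Mon/Thu  2002: Tue/Fri  2003: Wed/Sat  2004: Thu/Mon  2005: Sat/Tue  2006: Sun/Wed  2007: Mon/Thu  2008: Tue/Sat  2009: Thu/Sun  2010: Fri/Mon  2011: Sat/Tue  2012: Sun/Thu  2013: Tue/Fri  2014: Wed/Sat  2015: Thu/Sun  2016: Fri/Tue  2017: Sun/Wed  2018: Mon/Thu  2019: Tue/Fri  2020: Wed/Sun
Both conditions hold in: 2000 — 1.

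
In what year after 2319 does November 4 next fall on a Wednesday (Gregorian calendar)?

2325

From one year to the next, a fixed date's weekday advances by 1, or by 2 when a Feb 29 lies between the two dates.
2319: November 4 is Tuesday.
2320: Thursday (+2)
2321: Friday (+1)
2322: Saturday (+1)
2323: Sunday (+1)
2324: Tuesday (+2)
2325: Wednesday (+1)
November 4 falls on a Wednesday in 2325.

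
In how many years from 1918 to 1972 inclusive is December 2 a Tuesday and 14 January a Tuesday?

Check each year's weekday for December 2 and 14 January:
  1918: Mon/Mon  1919: Tue/Tue ✓  1920: Thu/Wed  1921: Fri/Fri  1922: Sat/Sat  1923: Sun/Sun  1924: Tue/Mon  1925: Wed/Wed  1926: Thu/Thu  1927: Fri/Fri  1928: Sun/Sat  1929: Mon/Mon  1930: Tue/Tue ✓  1931: Wed/Wed  …(27 more)…  1959: Wed/Wed  1960: Fri/Thu  1961: Sat/Sat  1962: Sun/Sun  1963: Mon/Mon  1964: Wed/Tue  1965: Thu/Thu  1966: Fri/Fri  1967: Sat/Sat  1968: Mon/Sun  1969: Tue/Tue ✓  1970: Wed/Wed  1971: Thu/Thu  1972: Sat/Fri
Both conditions hold in: 1919, 1930, 1941, 1947, 1958, 1969 — 6.

6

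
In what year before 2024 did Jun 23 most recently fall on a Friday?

From one year to the next, a fixed date's weekday advances by 1, or by 2 when a Feb 29 lies between the two dates.
2024: June 23 is Sunday.
2023: Friday (−2)
Jun 23 falls on a Friday in 2023.

2023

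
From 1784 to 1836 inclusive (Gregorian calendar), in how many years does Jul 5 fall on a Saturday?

Track Jul 5's weekday year by year (advancing +1, or +2 across a Feb 29):
  1784: Mon  1785: Tue (+1)  1786: Wed (+1)  1787: Thu (+1)  1788: Sat (+2) ✓
  1789: Sun (+1)  1790: Mon (+1)  1791: Tue (+1)  1792: Thu (+2)  1793: Fri (+1)
  1794: Sat (+1) ✓  1795: Sun (+1)  1796: Tue (+2)  1797: Wed (+1)  … (25 more years) …
  1823: Sat (+1) ✓  1824: Mon (+2)  1825: Tue (+1)  1826: Wed (+1)  1827: Thu (+1)
  1828: Sat (+2) ✓  1829: Sun (+1)  1830: Mon (+1)  1831: Tue (+1)  1832: Thu (+2)
  1833: Fri (+1)  1834: Sat (+1) ✓  1835: Sun (+1)  1836: Tue (+2)
Saturday years: 1788, 1794, 1800, 1806, 1817, 1823, 1828, 1834 — 8 in total.

8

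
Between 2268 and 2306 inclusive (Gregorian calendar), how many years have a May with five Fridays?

16

May has 31 days; it has five Fridays when Friday falls among the first (month-length − 28) days — i.e. when May 1 is one of Friday/Thursday/Wednesday.
May 1 by year: 2268:Fri✓ 2269:Sat 2270:Sun 2271:Mon 2272:Wed✓ 2273:Thu✓ 2274:Fri✓ 2275:Sat 2276:Mon 2277:Tue 2278:Wed✓ 2279:Thu✓ 2280:Sat 2281:Sun 2282:Mon …(9 more)… 2292:Sun 2293:Mon 2294:Tue 2295:Wed✓ 2296:Fri✓ 2297:Sat 2298:Sun 2299:Mon 2300:Tue 2301:Wed✓ 2302:Thu✓ 2303:Fri✓ 2304:Sun 2305:Mon 2306:Tue
Years with five Fridays: 2268, 2272, 2273, 2274, 2278, 2279, 2284, 2285, 2289, 2290, 2291, 2295, 2296, 2301, 2302, 2303 → 16.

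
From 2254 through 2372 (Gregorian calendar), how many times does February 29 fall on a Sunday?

3

Leap years in 2254–2372: 29 of them.
Feb 29 weekday advances by 5 (mod 7) from one leap year to the next four years later (or differs when a century non-leap intervenes).
Leap-day weekdays: 2256:Fri 2260:Wed 2264:Mon 2268:Sat 2272:Thu 2276:Tue 2280:Sun✓ 2284:Fri 2288:Wed 2292:Mon 2296:Sat 2304:Mon 2308:Sat …(3 more)… 2324:Fri 2328:Wed 2332:Mon 2336:Sat 2340:Thu 2344:Tue 2348:Sun✓ 2352:Fri 2356:Wed 2360:Mon 2364:Sat 2368:Thu 2372:Tue
Sunday: 2280, 2320, 2348 → 3.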